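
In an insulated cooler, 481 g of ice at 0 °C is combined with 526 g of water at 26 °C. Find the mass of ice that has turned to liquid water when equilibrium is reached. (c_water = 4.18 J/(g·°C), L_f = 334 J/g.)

m_melted ≈ 171 g

Heat available from the water dropping to 0 °C: 526×4.18×26 = 57166 J.
To melt every bit of ice: 481×334 = 160654 J.
57166 J < 160654 J, so only part of the ice melts and the system sits at 0 °C.
m_melt = 57166 / L_f = 171.2 g.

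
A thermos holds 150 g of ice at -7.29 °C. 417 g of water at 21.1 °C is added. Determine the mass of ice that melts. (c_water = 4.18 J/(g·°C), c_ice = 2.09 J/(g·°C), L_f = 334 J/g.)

Cooling the water to 0 °C releases 417·4.18·21.1 = 36779 J.
Warming the ice to 0 °C takes 150·2.09·7.29 = 2285.4 J, leaving 34493 J for melting.
Melting all 150 g of ice would need 150·334 = 50100 J.
That's not enough to melt it all — equilibrium is at 0 °C with ice remaining.
m_melt = 34493 / L_f = 103.3 g.

m_melted ≈ 103 g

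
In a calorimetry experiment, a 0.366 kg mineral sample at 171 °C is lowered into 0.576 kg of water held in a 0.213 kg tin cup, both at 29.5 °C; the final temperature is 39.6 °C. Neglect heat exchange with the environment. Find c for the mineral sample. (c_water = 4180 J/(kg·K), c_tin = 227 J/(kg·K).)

c ≈ 516 J/(kg·K)

Taking heat into each body as positive, Σ m c ΔT = 0:
0.366·c·(39.6 − 171) + 0.576·4180·(39.6 − 29.5) + 0.213·227·(39.6 − 29.5) = 0
-48.09 c = -24806
c = -24806/-48.09 ≈ 515.8 J/(kg·K)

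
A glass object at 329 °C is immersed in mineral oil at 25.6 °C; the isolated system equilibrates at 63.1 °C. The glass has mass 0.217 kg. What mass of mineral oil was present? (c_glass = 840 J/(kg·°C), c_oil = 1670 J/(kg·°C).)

m ≈ 0.774 kg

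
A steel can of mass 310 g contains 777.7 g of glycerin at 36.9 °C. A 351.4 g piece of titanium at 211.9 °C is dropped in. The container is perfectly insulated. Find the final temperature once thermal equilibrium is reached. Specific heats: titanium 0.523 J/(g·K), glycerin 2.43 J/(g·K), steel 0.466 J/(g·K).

Heat gained plus heat lost sum to zero:
351.4*0.523*(T − 211.9) + 777.7*2.43*(T − 36.9) + 310*0.466*(T − 36.9) = 0
2218.1 T = 114008
T = 114008/2218.1 ≈ 51.40 °C

T_f ≈ 51.4 °C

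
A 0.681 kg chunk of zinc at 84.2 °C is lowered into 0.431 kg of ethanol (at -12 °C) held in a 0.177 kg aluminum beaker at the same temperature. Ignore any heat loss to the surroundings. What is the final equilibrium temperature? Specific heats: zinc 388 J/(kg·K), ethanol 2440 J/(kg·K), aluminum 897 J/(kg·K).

Conservation of energy gives ΣQ = 0:
0.681*388*(T − 84.2) + 0.431*2440*(T − (-12)) + 0.177*897*(T − (-12)) = 0
264.23(T − 84.2) + 1051.6(T − (-12)) + 158.77(T − (-12)) = 0
1474.6 T = 7723.1
T = 7723.1 / 1474.6 = 5.24 °C

T_f ≈ 5.2 °C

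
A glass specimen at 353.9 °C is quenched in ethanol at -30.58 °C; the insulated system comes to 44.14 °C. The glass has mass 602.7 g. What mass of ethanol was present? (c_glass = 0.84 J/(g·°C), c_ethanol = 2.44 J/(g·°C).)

|Q_glass| = |Q_ethanol|:
602.7·0.84·(353.9 − 44.14) = m·2.44·(44.14 − (-30.58))
182.32 m = 156822  ⇒  m ≈ 860.2 g

m ≈ 860 g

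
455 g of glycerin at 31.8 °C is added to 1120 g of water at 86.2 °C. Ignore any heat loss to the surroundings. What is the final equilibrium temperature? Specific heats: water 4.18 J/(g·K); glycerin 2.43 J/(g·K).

T_f ≈ 75.8 °C

Energy conservation, ΣQ = 0:
1120×4.18×(T − 86.2) + 455×2.43×(T − 31.8) = 0
5787.2 T = 438714
T ≈ 75.81 °C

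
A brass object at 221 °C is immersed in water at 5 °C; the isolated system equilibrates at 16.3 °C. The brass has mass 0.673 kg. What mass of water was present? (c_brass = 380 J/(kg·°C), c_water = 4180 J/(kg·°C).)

m ≈ 1.11 kg

|Q_brass| = |Q_water|:
0.673·380·(221 − 16.3) = m·4180·(16.3 − 5)
47234 m = 52350  ⇒  m ≈ 1.108 kg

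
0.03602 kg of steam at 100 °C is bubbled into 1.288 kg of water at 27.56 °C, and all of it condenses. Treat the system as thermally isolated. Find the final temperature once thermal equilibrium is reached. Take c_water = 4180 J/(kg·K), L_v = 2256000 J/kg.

T_f ≈ 44.2 °C

Setting the total heat transfer to zero:
condense steam: −0.03602×2256000 = −81261; condensed water 100 °C→T: 150.56(T − 100); original water: 5383.8(T − 27.56)
5534.4 T = 81261 + 15056 + 148379 = 244696
T ≈ 44.21 °C — below 100 °C, confirming all the steam condensed.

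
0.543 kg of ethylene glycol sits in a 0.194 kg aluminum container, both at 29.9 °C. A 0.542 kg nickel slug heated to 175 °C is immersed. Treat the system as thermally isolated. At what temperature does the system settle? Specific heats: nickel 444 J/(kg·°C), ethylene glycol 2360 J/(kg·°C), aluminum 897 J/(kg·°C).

Net heat exchanged in the isolated system is zero:
0.542·444·(T − 175) + 0.543·2360·(T − 29.9) + 0.194·897·(T − 29.9) = 0
240.65(T − 175) + 1281.5(T − 29.9) + 174.02(T − 29.9) = 0
1696.1 T = 85633
T = 85633 / 1696.1 = 50.5 °C

T_f ≈ 50.5 °C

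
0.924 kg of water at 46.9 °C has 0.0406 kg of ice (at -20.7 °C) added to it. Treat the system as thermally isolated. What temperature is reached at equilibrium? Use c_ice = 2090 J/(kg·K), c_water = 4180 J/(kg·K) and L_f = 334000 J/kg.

Net heat exchanged in the isolated system is zero:
warm ice to 0 °C: 0.0406×2090×(0 − (-20.7)) = 1756.5; melt ice: 0.0406×334000 = 13560; warm the meltwater: 169.71 T; water cools: 0.924×4180×(T − 46.9) = 3862.3(T − 46.9)
4032 T = 181143 − 15317 = 165826
T ≈ 41.13 °C — above 0 °C, consistent with complete melting.

T_f ≈ 41.1 °C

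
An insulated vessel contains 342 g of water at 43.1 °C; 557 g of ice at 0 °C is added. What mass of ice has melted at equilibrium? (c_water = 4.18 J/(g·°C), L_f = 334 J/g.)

m_melted ≈ 184 g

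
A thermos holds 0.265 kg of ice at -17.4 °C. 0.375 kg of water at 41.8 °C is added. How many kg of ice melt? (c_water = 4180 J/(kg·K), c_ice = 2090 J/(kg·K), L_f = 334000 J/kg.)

m_melted ≈ 0.167 kg

Water can give up m c ΔT = 0.375·4180·41.8 = 65521 J before reaching 0 °C.
Warming the ice to 0 °C takes 0.265·2090·17.4 = 9637 J, leaving 55885 J for melting.
To melt every bit of ice: 0.265·334000 = 88510 J.
55885 J < 88510 J, so only part of the ice melts and the system sits at 0 °C.
m_melt = 55885 / L_f = 0.1673 kg.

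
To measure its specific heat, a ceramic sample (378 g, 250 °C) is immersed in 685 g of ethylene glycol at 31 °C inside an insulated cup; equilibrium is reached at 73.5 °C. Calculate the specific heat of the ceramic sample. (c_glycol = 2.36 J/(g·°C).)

c ≈ 1.03 J/(g·°C)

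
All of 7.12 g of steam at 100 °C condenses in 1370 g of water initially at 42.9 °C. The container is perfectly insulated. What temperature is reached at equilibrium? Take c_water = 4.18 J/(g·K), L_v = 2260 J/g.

Let T be the final temperature. ΣQ_i = 0:
condense steam: −7.12·2260 = −16091; condensed water 100 °C→T: 29.76(T − 100); original water: 5726.6(T − 42.9)
5756.4 T = 16091 + 2976.2 + 245671 = 264738
T ≈ 45.99 °C, under the boiling point, so the assumption holds.

T_f ≈ 46.0 °C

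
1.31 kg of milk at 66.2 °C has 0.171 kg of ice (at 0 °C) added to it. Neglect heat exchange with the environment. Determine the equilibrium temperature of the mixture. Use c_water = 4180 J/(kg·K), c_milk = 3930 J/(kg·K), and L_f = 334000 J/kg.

T_f ≈ 48.4 °C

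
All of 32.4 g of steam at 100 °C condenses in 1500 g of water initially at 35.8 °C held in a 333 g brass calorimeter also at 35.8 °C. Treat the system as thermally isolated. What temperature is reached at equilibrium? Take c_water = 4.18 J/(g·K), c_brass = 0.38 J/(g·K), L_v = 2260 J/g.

Setting the total heat transfer to zero:
steam→water at 100 °C releases m L_v = 32.4×2260 = 73224
  condensed water 100 °C→T: 135.43(T − 100)
  original water: 6270(T − 35.8)
  brass cup: 333×0.38×(T − 35.8) = 126.54(T − 35.8)
6532 T = 73224 + 13543 + 228996 = 315763
T ≈ 48.34 °C (< 100 °C, so full condensation is consistent).

T_f ≈ 48.3 °C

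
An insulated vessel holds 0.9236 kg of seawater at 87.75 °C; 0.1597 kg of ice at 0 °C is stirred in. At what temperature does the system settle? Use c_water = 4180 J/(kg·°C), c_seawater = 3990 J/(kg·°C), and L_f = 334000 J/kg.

T_f ≈ 62.0 °C

Setting the total heat transfer to zero:
melt ice: 0.1597×334000 = 53340; meltwater 0→T: 0.1597×4180×T = 667.55 T; seawater: 3685.2(T − 87.75)
4352.7 T = 323373 − 53340 = 270033
T ≈ 62.04 °C (positive, so assuming full melt was valid).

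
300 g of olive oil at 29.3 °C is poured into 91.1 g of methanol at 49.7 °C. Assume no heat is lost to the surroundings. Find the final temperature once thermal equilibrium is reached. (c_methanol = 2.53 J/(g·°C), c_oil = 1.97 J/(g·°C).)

Taking heat into each body as positive, Σ m c ΔT = 0:
91.1·2.53·(T − 49.7) + 300·1.97·(T − 29.3) = 0
(230.48 + 591) T = 230.48·49.7 + 591·29.3
T = 28771 / 821.48 = 35 °C

T_f ≈ 35.0 °C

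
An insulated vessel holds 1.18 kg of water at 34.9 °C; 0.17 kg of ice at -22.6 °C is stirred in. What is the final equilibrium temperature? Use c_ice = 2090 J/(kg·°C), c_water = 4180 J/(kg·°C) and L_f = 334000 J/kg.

T_f ≈ 19.0 °C

Energy balance with sensible and latent terms:
ice -22.6→0 °C: 0.17·2090·22.6 = 8029.8; melt ice: 0.17·334000 = 56780; meltwater 0→T: 0.17·4180·T = 710.6 T; water: 4932.4(T − 34.9)
5643 T = 172141 − 64810 = 107331
T ≈ 19.02 °C. Since T > 0 °C, the all-ice-melts assumption holds.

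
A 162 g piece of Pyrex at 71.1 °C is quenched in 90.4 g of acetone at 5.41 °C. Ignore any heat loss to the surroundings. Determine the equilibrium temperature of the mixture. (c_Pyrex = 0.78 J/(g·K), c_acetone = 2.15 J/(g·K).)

Taking heat into each body as positive, Σ m c ΔT = 0:
162*0.78*(T − 71.1) + 90.4*2.15*(T − 5.41) = 0
320.72 T = 10036
T ≈ 31.29 °C

T_f ≈ 31.3 °C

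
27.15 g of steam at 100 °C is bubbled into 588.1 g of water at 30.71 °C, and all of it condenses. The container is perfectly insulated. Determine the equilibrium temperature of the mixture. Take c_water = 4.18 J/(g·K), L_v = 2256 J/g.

Conservation of energy gives ΣQ = 0:
steam→water at 100 °C releases m L_v = 27.15×2256 = 61250
  condensed water 100 °C→T: 113.49(T − 100)
  water warms: 588.1×4.18×(T − 30.71) = 2458.3(T − 30.71)
2571.7 T = 61250 + 11349 + 75493 = 148092
T ≈ 57.58 °C, under the boiling point, so the assumption holds.

T_f ≈ 57.6 °C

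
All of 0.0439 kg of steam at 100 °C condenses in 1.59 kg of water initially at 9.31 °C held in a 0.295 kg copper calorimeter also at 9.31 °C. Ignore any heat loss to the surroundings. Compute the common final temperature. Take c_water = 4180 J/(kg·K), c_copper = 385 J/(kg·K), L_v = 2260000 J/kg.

T_f ≈ 26.0 °C

Setting the total heat transfer to zero:
steam→water at 100 °C releases m L_v = 0.0439·2260000 = 99214
  condensed water 100 °C→T: 183.5(T − 100)
  original water: 6646.2(T − 9.31)
  copper cup: 0.295·385·(T − 9.31) = 113.57(T − 9.31)
6943.3 T = 99214 + 18350 + 62934 = 180498
T ≈ 26.00 °C — below 100 °C, confirming all the steam condensed.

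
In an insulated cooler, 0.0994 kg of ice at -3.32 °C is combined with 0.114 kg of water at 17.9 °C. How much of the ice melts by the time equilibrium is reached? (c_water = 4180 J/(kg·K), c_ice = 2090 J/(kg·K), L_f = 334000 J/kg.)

Water can give up m c ΔT = 0.114·4180·17.9 = 8529.7 J before reaching 0 °C.
Warming the ice to 0 °C takes 0.0994·2090·3.32 = 689.72 J, leaving 7840 J for melting.
Fully melting the ice requires m_ice L_f = 0.0994·334000 = 33200 J.
7840 J < 33200 J, so only part of the ice melts and the system sits at 0 °C.
m_melt = 7840 / L_f = 0.02347 kg.

m_melted ≈ 0.0235 kg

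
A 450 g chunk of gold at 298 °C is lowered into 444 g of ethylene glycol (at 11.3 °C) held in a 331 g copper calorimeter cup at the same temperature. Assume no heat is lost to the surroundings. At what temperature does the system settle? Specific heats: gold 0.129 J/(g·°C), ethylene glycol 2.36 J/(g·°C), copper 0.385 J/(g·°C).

T_f ≈ 24.8 °C

Conservation of energy gives ΣQ = 0:
450×0.129×(T − 298) + 444×2.36×(T − 11.3) + 331×0.385×(T − 11.3) = 0
1233.3 T = 30580
T = 30580 / 1233.3 = 24.8 °C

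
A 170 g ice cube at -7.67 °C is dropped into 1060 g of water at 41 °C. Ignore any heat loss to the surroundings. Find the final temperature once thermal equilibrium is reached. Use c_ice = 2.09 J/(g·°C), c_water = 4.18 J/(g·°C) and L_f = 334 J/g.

Let T be the final temperature. ΣQ_i = 0:
warm ice to 0 °C: 170·2.09·(0 − (-7.67)) = 2725.2; fusion: m_ice L_f = 170·334 = 56780; meltwater 0→T: 170·4.18·T = 710.6 T; water cools: 1060·4.18·(T − 41) = 4430.8(T − 41)
5141.4 T = 181663 − 59505 = 122158
T ≈ 23.76 °C (positive, so assuming full melt was valid).

T_f ≈ 23.8 °C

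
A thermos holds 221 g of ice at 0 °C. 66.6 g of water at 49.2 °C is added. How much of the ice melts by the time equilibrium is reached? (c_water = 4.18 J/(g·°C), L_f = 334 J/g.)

m_melted ≈ 41 g

Cooling the water to 0 °C releases 66.6·4.18·49.2 = 13697 J.
To melt every bit of ice: 221·334 = 73814 J.
That's not enough to melt it all — equilibrium is at 0 °C with ice remaining.
m_melt = 13697 / L_f = 41.01 g.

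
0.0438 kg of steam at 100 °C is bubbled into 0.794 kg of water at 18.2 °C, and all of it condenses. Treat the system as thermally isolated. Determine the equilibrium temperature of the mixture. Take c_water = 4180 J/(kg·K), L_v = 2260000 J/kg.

T_f ≈ 50.7 °C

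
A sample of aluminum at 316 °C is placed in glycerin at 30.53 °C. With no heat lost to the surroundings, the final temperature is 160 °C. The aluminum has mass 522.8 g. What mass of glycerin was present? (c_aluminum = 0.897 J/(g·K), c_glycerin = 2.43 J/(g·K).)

Setting the total heat transfer to zero:
522.8·0.897·(160 − 316) + m·2.43·(160 − 30.53) = 0
314.61 m = 73156
m = 73156/314.61 ≈ 232.5 g

m ≈ 233 g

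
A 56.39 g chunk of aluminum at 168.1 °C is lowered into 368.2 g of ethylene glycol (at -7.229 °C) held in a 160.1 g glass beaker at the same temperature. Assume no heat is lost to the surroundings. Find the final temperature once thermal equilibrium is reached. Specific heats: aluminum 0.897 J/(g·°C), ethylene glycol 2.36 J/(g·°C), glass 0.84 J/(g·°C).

Let T be the final temperature. ΣQ_i = 0:
56.39*0.897*(T − 168.1) + 368.2*2.36*(T − (-7.229)) + 160.1*0.84*(T − (-7.229)) = 0
1054 T = 1249
T ≈ 1.18 °C

T_f ≈ 1.2 °C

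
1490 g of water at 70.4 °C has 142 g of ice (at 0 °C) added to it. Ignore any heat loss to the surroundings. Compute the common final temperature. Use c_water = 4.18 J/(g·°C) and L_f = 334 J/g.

T_f ≈ 57.3 °C

Energy conservation, ΣQ = 0:
melt ice: 142·334 = 47428; warm the meltwater: 593.56 T; water: 6228.2(T − 70.4)
6821.8 T = 438465 − 47428 = 391037
T ≈ 57.32 °C (positive, so assuming full melt was valid).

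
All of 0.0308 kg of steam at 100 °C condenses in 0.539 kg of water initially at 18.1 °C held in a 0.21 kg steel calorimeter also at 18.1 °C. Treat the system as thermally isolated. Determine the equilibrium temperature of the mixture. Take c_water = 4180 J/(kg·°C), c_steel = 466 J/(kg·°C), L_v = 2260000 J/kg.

Sum of m c ΔT and latent-heat terms is zero:
steam→water at 100 °C releases m L_v = 0.0308×2260000 = 69608
  condensate cools 100→T: 0.0308×4180×(T − 100) = 128.74(T − 100)
  water warms: 0.539×4180×(T − 18.1) = 2253(T − 18.1)
  cup: 97.86(T − 18.1)
2479.6 T = 69608 + 12874 + 42551 = 125033
T ≈ 50.42 °C, under the boiling point, so the assumption holds.

T_f ≈ 50.4 °C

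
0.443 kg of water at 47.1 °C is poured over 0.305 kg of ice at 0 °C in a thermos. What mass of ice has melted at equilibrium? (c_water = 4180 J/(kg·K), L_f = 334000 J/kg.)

m_melted ≈ 0.261 kg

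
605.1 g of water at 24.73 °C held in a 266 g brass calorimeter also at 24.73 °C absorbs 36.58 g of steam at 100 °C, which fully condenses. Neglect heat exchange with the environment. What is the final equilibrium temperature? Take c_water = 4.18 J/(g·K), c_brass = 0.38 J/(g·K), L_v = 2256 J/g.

T_f ≈ 58.5 °C

Energy conservation, ΣQ = 0:
latent heat released on condensation: 36.58·2256 = 82524; condensate cools 100→T: 36.58·4.18·(T − 100) = 152.9(T − 100); water warms: 605.1·4.18·(T − 24.73) = 2529.3(T − 24.73); brass cup: 266·0.38·(T − 24.73) = 101.08(T − 24.73)
2783.3 T = 82524 + 15290 + 65050 = 162865
T ≈ 58.51 °C — below 100 °C, confirming all the steam condensed.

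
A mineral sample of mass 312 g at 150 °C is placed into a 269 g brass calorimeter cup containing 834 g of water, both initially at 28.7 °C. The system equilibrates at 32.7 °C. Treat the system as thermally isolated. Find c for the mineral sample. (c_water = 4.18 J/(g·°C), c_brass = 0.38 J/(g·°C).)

c ≈ 0.392 J/(g·°C)

Energy conservation, ΣQ = 0:
312×c×(32.7 − 150) + 834×4.18×(32.7 − 28.7) + 269×0.38×(32.7 − 28.7) = 0
-36598 c = -14353
c = -14353/-36598 ≈ 0.3922 J/(g·°C)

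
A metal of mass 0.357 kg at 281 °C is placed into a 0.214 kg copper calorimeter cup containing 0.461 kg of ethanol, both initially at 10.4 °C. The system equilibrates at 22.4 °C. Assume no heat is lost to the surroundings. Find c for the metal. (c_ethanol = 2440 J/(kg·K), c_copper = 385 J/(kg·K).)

c ≈ 157 J/(kg·K)

Conservation of energy gives ΣQ = 0:
0.357×c×(22.4 − 281) + 0.461×2440×(22.4 − 10.4) + 0.214×385×(22.4 − 10.4) = 0
-92.32 c = -14487
c = -14487/-92.32 ≈ 156.9 J/(kg·K)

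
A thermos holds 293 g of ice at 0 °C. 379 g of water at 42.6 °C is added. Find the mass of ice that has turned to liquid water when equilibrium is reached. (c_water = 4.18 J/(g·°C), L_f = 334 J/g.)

Water can give up m c ΔT = 379·4.18·42.6 = 67488 J before reaching 0 °C.
To melt every bit of ice: 293·334 = 97862 J.
Since 67488 < 97862 J, not all the ice melts; equilibrium is at 0 °C.
Mass melted = 67488/334 ≈ 202.1 g.

m_melted ≈ 202 g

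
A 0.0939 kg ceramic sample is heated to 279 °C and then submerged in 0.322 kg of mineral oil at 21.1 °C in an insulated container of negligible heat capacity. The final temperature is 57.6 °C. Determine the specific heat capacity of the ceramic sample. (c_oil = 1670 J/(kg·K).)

c ≈ 944 J/(kg·K)

Taking heat into each body as positive, Σ m c ΔT = 0:
0.0939·c·(57.6 − 279) + 0.322·1670·(57.6 − 21.1) = 0
-20.79 c = -19628
c = -19628/-20.79 ≈ 944.1 J/(kg·K)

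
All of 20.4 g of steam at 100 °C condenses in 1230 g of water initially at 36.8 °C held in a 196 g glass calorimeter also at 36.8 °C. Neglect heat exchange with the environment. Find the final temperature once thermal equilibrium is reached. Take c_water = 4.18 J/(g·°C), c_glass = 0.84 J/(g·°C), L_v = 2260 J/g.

Heat gained plus heat lost sum to zero:
condense steam: −20.4·2260 = −46104
  condensate cools 100→T: 20.4·4.18·(T − 100) = 85.27(T − 100)
  water warms: 1230·4.18·(T − 36.8) = 5141.4(T − 36.8)
  cup: 164.64(T − 36.8)
5391.3 T = 46104 + 8527.2 + 195262 = 249893
T ≈ 46.35 °C — below 100 °C, confirming all the steam condensed.

T_f ≈ 46.4 °C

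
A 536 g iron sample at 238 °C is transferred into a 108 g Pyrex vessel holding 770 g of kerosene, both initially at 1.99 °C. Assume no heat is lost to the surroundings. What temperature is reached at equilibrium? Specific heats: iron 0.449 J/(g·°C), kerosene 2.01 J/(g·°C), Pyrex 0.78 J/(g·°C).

Let T be the final temperature. ΣQ_i = 0:
536*0.449*(T − 238) + 770*2.01*(T − 1.99) + 108*0.78*(T − 1.99) = 0
240.66(T − 238) + 1547.7(T − 1.99) + 84.24(T − 1.99) = 0
1872.6 T = 60526
T ≈ 32.32 °C

T_f ≈ 32.3 °C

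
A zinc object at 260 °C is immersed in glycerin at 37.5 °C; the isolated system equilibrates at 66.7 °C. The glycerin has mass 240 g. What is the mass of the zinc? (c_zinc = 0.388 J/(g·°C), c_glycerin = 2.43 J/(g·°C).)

m ≈ 227 g

Heat lost by the zinc = heat gained by the glycerin:
m·0.388·(260 − 66.7) = 240·2.43·(66.7 − 37.5)
75 m = 17029  ⇒  m ≈ 227.1 g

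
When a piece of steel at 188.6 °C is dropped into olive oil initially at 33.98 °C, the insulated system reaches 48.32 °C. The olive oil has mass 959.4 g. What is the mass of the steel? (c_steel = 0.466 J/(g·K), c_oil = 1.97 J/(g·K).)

m ≈ 415 g

Net heat exchanged in the isolated system is zero:
m·0.466·(48.32 − 188.6) + 959.4·1.97·(48.32 − 33.98) = 0
-65.37 m = -27103
m = -27103/-65.37 ≈ 414.6 g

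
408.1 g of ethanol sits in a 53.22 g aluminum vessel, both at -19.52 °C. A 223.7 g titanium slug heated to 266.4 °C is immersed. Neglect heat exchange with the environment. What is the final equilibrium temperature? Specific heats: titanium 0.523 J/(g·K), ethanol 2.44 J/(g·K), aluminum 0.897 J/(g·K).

T_f ≈ 9.3 °C

Setting the total heat transfer to zero:
223.7×0.523×(T − 266.4) + 408.1×2.44×(T − (-19.52)) + 53.22×0.897×(T − (-19.52)) = 0
117(T − 266.4) + 995.76(T − (-19.52)) + 47.74(T − (-19.52)) = 0
1160.5 T = 10798
T ≈ 9.30 °C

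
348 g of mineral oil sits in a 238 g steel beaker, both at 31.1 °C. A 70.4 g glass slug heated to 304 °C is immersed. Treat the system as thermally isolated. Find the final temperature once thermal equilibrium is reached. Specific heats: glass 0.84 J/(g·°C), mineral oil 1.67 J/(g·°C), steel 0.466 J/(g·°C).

T_f ≈ 52.6 °C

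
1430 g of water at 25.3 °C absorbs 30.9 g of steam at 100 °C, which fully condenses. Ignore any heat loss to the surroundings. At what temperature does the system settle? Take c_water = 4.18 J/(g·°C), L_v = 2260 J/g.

T_f ≈ 38.3 °C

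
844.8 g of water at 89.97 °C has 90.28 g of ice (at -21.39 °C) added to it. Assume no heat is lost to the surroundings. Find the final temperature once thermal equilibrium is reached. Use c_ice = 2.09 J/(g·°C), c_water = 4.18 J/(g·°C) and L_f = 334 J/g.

Heat gained plus heat lost sum to zero:
warm ice to 0 °C: 90.28×2.09×(0 − (-21.39)) = 4036; melt ice: 90.28×334 = 30154; meltwater 0→T: 90.28×4.18×T = 377.37 T; water cools: 844.8×4.18×(T − 89.97) = 3531.3(T − 89.97)
3908.6 T = 317708 − 34189 = 283518
T ≈ 72.54 °C. Since T > 0 °C, the all-ice-melts assumption holds.

T_f ≈ 72.5 °C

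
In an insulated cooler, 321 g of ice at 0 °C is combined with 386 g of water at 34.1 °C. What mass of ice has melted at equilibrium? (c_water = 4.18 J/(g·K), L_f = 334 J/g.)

Cooling the water to 0 °C releases 386×4.18×34.1 = 55020 J.
Melting all 321 g of ice would need 321×334 = 107214 J.
Since 55020 < 107214 J, not all the ice melts; equilibrium is at 0 °C.
m_melt = 55020 / L_f = 164.7 g.

m_melted ≈ 165 g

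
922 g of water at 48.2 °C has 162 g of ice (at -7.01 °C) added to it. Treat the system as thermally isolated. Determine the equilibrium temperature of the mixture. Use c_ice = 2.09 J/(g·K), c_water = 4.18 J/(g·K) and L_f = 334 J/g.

T_f ≈ 28.5 °C

Sum of m c ΔT and latent-heat terms is zero:
ice -7.01→0 °C: 162·2.09·7.01 = 2373.4
  melt ice: 162·334 = 54108
  warm the meltwater: 677.16 T
  water cools: 922·4.18·(T − 48.2) = 3854(T − 48.2)
4531.1 T = 185761 − 56481 = 129279
T ≈ 28.53 °C (positive, so assuming full melt was valid).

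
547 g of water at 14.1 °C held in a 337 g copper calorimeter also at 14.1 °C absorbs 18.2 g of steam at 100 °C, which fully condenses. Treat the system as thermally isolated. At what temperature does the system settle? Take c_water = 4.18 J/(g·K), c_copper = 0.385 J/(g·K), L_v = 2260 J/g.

T_f ≈ 33.2 °C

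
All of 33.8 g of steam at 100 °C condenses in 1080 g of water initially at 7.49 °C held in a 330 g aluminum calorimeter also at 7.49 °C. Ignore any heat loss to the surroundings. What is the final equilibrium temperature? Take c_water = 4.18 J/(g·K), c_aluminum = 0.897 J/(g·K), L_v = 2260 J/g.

T_f ≈ 25.6 °C

Let T be the final temperature. ΣQ_i = 0:
latent heat released on condensation: 33.8×2260 = 76388; condensed water 100 °C→T: 141.28(T − 100); original water: 4514.4(T − 7.49); cup: 296.01(T − 7.49)
4951.7 T = 76388 + 14128 + 36030 = 126546
T ≈ 25.56 °C — below 100 °C, confirming all the steam condensed.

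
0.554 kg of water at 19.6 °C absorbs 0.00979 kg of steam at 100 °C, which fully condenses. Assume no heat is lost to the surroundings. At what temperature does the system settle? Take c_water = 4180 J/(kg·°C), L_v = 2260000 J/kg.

T_f ≈ 30.4 °C

Conservation of energy gives ΣQ = 0:
steam→water at 100 °C releases m L_v = 0.00979·2260000 = 22125; condensate cools 100→T: 0.00979·4180·(T − 100) = 40.92(T − 100); water warms: 0.554·4180·(T − 19.6) = 2315.7(T − 19.6)
2356.6 T = 22125 + 4092.2 + 45388 = 71606
T ≈ 30.38 °C, under the boiling point, so the assumption holds.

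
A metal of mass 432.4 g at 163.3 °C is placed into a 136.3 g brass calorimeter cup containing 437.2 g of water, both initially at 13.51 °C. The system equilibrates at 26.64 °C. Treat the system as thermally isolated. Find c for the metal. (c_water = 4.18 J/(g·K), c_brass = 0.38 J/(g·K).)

c ≈ 0.418 J/(g·K)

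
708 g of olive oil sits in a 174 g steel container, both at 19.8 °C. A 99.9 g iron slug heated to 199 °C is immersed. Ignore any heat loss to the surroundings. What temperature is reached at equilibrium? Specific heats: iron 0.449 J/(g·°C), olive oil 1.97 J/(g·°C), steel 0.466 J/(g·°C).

T_f is the heat-capacity-weighted average of the initial temperatures:
T_f = (44.86·199 + 1394.8·19.8 + 81.08·19.8) / (44.86 + 1394.8 + 81.08)
    = 38148 / 1520.7 ≈ 25.09 °C

T_f ≈ 25.1 °C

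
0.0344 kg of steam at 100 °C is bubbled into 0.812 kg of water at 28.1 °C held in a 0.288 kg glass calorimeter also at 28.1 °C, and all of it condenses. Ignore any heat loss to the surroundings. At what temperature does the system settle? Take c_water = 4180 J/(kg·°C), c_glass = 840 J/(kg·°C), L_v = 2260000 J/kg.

Conservation of energy gives ΣQ = 0:
steam→water at 100 °C releases m L_v = 0.0344×2260000 = 77744
  condensed water 100 °C→T: 143.79(T − 100)
  original water: 3394.2(T − 28.1)
  cup: 241.92(T − 28.1)
3779.9 T = 77744 + 14379 + 102174 = 194297
T ≈ 51.40 °C — below 100 °C, confirming all the steam condensed.

T_f ≈ 51.4 °C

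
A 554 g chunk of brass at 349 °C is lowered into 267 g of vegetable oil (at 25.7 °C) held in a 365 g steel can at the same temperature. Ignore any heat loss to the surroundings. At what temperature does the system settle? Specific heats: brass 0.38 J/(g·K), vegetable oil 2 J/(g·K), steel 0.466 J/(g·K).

T_f is the heat-capacity-weighted average of the initial temperatures:
T_f = (210.52×349 + 534×25.7 + 170.09×25.7) / (210.52 + 534 + 170.09)
    = 91567 / 914.61 ≈ 100.12 °C

T_f ≈ 100.1 °C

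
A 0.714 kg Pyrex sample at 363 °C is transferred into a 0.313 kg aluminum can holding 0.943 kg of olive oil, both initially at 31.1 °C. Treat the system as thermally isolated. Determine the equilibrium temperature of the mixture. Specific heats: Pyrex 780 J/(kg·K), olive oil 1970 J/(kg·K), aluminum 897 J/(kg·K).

T_f ≈ 99.7 °C

Taking heat into each body as positive, Σ m c ΔT = 0:
0.714×780×(T − 363) + 0.943×1970×(T − 31.1) + 0.313×897×(T − 31.1) = 0
556.92(T − 363) + 1857.7(T − 31.1) + 280.76(T − 31.1) = 0
2695.4 T = 268668
T = 268668 / 2695.4 = 99.7 °C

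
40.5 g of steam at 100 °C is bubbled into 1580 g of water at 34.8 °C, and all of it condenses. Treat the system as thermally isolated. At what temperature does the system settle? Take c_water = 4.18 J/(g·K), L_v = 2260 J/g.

T_f ≈ 49.9 °C

Let T be the final temperature. ΣQ_i = 0:
steam→water at 100 °C releases m L_v = 40.5×2260 = 91530
  condensed water 100 °C→T: 169.29(T − 100)
  original water: 6604.4(T − 34.8)
6773.7 T = 91530 + 16929 + 229833 = 338292
T ≈ 49.94 °C, under the boiling point, so the assumption holds.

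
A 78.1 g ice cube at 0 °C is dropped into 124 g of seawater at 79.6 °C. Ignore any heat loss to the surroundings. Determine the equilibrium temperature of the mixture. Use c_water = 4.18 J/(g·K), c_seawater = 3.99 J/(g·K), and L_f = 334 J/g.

Energy balance with sensible and latent terms:
latent heat to melt: 78.1·334 = 26085
  warm the meltwater: 326.46 T
  seawater: 494.76(T − 79.6)
821.22 T = 39383 − 26085 = 13297
T ≈ 16.19 °C. Since T > 0 °C, the all-ice-melts assumption holds.

T_f ≈ 16.2 °C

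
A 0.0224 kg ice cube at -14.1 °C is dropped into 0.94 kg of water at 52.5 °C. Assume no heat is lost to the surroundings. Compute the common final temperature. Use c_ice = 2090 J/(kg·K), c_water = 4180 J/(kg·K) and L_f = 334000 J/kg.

Let T be the final temperature. ΣQ_i = 0:
warm ice to 0 °C: 0.0224×2090×(0 − (-14.1)) = 660.11
  fusion: m_ice L_f = 0.0224×334000 = 7481.6
  warm the meltwater: 93.63 T
  water: 3929.2(T − 52.5)
4022.8 T = 206283 − 8141.7 = 198141
T ≈ 49.25 °C. Since T > 0 °C, the all-ice-melts assumption holds.

T_f ≈ 49.3 °C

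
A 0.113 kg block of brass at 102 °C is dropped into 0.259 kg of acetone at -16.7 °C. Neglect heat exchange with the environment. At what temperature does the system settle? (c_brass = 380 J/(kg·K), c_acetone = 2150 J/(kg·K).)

Heat gained plus heat lost sum to zero:
0.113*380*(T − 102) + 0.259*2150*(T − (-16.7)) = 0
42.94(T − 102) + 556.85(T − (-16.7)) = 0
(42.94 + 556.85) T = 42.94*102 + 556.85*(-16.7)
T ≈ -8.20 °C

T_f ≈ -8.2 °C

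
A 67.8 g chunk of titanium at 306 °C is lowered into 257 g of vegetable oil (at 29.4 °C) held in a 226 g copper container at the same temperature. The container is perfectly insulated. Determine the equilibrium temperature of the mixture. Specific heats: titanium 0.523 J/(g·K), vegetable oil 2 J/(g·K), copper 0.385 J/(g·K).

T_f ≈ 44.8 °C

With ΣQ=0 the equilibrium temperature is the m·c-weighted mean:
T_f = (35.46·306 + 514·29.4 + 87.01·29.4) / (35.46 + 514 + 87.01)
    = 28520 / 636.47 ≈ 44.81 °C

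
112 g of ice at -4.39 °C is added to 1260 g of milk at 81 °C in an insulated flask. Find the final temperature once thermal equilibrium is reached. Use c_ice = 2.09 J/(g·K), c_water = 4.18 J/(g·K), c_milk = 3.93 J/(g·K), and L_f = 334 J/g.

T_f ≈ 66.9 °C

Taking heat into each body as positive, Σ m c ΔT = 0:
ice -4.39→0 °C: 112×2.09×4.39 = 1027.6
  melt ice: 112×334 = 37408
  warm the meltwater: 468.16 T
  milk: 4951.8(T − 81)
5420 T = 401096 − 38436 = 362660
T ≈ 66.91 °C. Since T > 0 °C, the all-ice-melts assumption holds.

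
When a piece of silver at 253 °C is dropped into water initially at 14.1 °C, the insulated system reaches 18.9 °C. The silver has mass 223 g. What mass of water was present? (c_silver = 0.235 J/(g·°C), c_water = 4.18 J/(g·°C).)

m ≈ 611 g

Heat gained plus heat lost sum to zero:
223·0.235·(18.9 − 253) + m·4.18·(18.9 − 14.1) = 0
20.06 m = 12268
m = 12268/20.06 ≈ 611.4 g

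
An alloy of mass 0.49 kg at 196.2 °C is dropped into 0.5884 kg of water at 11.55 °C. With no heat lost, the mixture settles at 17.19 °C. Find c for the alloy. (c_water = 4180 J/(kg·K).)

c ≈ 158 J/(kg·K)

Net heat exchanged in the isolated system is zero:
0.49·c·(17.19 − 196.2) + 0.5884·4180·(17.19 − 11.55) = 0
-87.71 c = -13872
c = -13872/-87.71 ≈ 158.1 J/(kg·K)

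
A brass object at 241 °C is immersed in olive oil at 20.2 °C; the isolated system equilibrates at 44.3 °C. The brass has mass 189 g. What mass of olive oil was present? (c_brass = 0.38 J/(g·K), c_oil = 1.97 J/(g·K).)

m ≈ 298 g

|Q_brass| = |Q_oil|:
189·0.38·(241 − 44.3) = m·1.97·(44.3 − 20.2)
47.48 m = 14127  ⇒  m ≈ 297.6 g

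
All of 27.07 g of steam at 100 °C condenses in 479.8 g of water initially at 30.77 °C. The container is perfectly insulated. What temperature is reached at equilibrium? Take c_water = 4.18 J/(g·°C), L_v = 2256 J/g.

T_f ≈ 63.3 °C

Net heat exchanged in the isolated system is zero:
latent heat released on condensation: 27.07·2256 = 61070; condensed water 100 °C→T: 113.15(T − 100); water warms: 479.8·4.18·(T − 30.77) = 2005.6(T − 30.77)
2118.7 T = 61070 + 11315 + 61711 = 134096
T ≈ 63.29 °C (< 100 °C, so full condensation is consistent).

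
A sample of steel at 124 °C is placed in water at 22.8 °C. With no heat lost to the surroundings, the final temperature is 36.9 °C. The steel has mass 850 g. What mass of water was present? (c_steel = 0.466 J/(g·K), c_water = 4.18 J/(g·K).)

m ≈ 585 g

Let T be the final temperature. ΣQ_i = 0:
850·0.466·(36.9 − 124) + m·4.18·(36.9 − 22.8) = 0
58.94 m = 34500
m = 34500/58.94 ≈ 585.4 g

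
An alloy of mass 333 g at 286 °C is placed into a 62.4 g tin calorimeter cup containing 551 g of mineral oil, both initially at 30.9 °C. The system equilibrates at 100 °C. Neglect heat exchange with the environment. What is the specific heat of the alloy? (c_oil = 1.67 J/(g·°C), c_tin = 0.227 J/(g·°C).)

Energy conservation, ΣQ = 0:
333×c×(100 − 286) + 551×1.67×(100 − 30.9) + 62.4×0.227×(100 − 30.9) = 0
-61938 c = -64563
c = -64563/-61938 ≈ 1.042 J/(g·°C)

c ≈ 1.04 J/(g·°C)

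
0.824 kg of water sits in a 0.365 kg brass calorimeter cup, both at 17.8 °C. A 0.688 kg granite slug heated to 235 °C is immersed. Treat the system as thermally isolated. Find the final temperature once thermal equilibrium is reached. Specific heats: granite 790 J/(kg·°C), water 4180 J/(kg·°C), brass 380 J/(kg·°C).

T_f = Σ m_i c_i T_i / Σ m_i c_i:
T_f = (543.52·235 + 3444.3·17.8 + 138.7·17.8) / (543.52 + 3444.3 + 138.7)
    = 191505 / 4126.5 ≈ 46.41 °C

T_f ≈ 46.4 °C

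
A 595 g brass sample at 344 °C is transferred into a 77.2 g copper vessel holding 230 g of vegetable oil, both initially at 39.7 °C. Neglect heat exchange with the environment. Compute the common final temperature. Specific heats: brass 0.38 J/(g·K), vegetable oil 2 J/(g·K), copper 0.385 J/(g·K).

Net heat exchanged in the isolated system is zero:
595·0.38·(T − 344) + 230·2·(T − 39.7) + 77.2·0.385·(T − 39.7) = 0
226.1(T − 344) + 460(T − 39.7) + 29.72(T − 39.7) = 0
715.82 T = 97220
T = 97220 / 715.82 = 136 °C

T_f ≈ 135.8 °C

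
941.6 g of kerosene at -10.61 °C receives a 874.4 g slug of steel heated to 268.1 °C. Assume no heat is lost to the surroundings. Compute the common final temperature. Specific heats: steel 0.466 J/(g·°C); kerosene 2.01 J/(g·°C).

Conservation of energy gives ΣQ = 0:
874.4·0.466·(T − 268.1) + 941.6·2.01·(T − (-10.61)) = 0
(407.47 + 1892.6) T = 407.47·268.1 + 1892.6·(-10.61)
T = 89162/2300.1 ≈ 38.76 °C

T_f ≈ 38.8 °C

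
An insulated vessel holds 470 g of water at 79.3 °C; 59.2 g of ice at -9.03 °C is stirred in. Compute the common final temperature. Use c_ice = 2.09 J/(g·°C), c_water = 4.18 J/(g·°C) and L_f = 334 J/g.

Sum of m c ΔT and latent-heat terms is zero:
warm ice to 0 °C: 59.2×2.09×(0 − (-9.03)) = 1117.3; latent heat to melt: 59.2×334 = 19773; warm the meltwater: 247.46 T; water: 1964.6(T − 79.3)
2212.1 T = 155793 − 20890 = 134903
T ≈ 60.99 °C (positive, so assuming full melt was valid).

T_f ≈ 61.0 °C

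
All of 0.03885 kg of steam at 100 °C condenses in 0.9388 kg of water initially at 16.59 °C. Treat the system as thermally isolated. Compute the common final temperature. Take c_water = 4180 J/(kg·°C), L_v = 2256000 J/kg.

T_f ≈ 41.4 °C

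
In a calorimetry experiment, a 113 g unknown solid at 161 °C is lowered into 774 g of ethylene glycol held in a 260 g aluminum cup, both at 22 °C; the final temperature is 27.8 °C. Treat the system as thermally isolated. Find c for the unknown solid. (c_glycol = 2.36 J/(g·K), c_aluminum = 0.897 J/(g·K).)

Setting the total heat transfer to zero:
113×c×(27.8 − 161) + 774×2.36×(27.8 − 22) + 260×0.897×(27.8 − 22) = 0
-15052 c = -11947
c = -11947/-15052 ≈ 0.7937 J/(g·K)

c ≈ 0.794 J/(g·K)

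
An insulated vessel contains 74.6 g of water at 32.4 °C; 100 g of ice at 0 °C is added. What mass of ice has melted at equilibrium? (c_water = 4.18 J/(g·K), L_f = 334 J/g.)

Heat available from the water dropping to 0 °C: 74.6·4.18·32.4 = 10103 J.
Melting all 100 g of ice would need 100·334 = 33400 J.
10103 J < 33400 J, so only part of the ice melts and the system sits at 0 °C.
m_melt = 10103 / L_f = 30.25 g.

m_melted ≈ 30.2 g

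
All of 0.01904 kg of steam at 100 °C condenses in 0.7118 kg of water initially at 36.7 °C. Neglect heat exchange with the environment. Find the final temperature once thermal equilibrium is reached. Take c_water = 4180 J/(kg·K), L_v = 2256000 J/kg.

Sum of m c ΔT and latent-heat terms is zero:
steam→water at 100 °C releases m L_v = 0.01904·2256000 = 42954; condensed water 100 °C→T: 79.59(T − 100); water warms: 0.7118·4180·(T − 36.7) = 2975.3(T − 36.7)
3054.9 T = 42954 + 7958.7 + 109194 = 160107
T ≈ 52.41 °C (< 100 °C, so full condensation is consistent).

T_f ≈ 52.4 °C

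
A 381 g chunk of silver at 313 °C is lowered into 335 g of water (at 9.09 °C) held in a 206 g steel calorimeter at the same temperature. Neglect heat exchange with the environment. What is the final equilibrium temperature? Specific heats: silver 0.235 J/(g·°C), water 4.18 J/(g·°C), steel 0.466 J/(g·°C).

T_f ≈ 26.2 °C

Conservation of energy gives ΣQ = 0:
381*0.235*(T − 313) + 335*4.18*(T − 9.09) + 206*0.466*(T − 9.09) = 0
89.53(T − 313) + 1400.3(T − 9.09) + 96(T − 9.09) = 0
(89.53 + 1400.3 + 96) T = 89.53*313 + 1400.3*9.09 + 96*9.09
T ≈ 26.25 °C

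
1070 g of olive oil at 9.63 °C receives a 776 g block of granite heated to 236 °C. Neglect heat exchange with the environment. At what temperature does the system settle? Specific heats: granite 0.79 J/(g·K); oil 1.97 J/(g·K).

Heat gained plus heat lost sum to zero:
776×0.79×(T − 236) + 1070×1.97×(T − 9.63) = 0
613.04(T − 236) + 2107.9(T − 9.63) = 0
2720.9 T = 164977
T = 164977/2720.9 ≈ 60.63 °C

T_f ≈ 60.6 °C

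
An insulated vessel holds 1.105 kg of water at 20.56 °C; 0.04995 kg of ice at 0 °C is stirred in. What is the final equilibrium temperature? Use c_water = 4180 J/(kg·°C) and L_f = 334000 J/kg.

Taking heat into each body as positive, Σ m c ΔT = 0:
melt ice: 0.04995·334000 = 16683
  meltwater 0→T: 0.04995·4180·T = 208.79 T
  water: 4618.9(T − 20.56)
4827.7 T = 94965 − 16683 = 78281
T ≈ 16.22 °C (positive, so assuming full melt was valid).

T_f ≈ 16.2 °C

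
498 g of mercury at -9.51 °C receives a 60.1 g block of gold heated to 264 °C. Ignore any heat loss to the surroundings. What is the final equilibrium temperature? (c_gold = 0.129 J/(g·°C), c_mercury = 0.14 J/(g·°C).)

Setting the total heat transfer to zero:
60.1·0.129·(T − 264) + 498·0.14·(T − (-9.51)) = 0
7.753(T − 264) + 69.72(T − (-9.51)) = 0
(7.753 + 69.72) T = 7.753·264 + 69.72·(-9.51)
T ≈ 17.86 °C

T_f ≈ 17.9 °C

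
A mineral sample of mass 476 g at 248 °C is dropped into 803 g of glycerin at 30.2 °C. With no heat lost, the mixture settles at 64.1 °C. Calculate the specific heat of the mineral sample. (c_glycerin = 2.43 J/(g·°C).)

m_s c (T_s − T_f) = m_glycerin c_glycerin (T_f − T_0):
476·c·(248 − 64.1) = 803·2.43·(64.1 − 30.2)
87536 c = 66149  ⇒  c ≈ 0.7557 J/(g·°C)

c ≈ 0.756 J/(g·°C)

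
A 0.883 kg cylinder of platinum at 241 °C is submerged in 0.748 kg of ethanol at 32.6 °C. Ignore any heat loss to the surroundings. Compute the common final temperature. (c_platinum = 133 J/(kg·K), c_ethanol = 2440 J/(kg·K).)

T_f ≈ 45.2 °C

Net heat exchanged in the isolated system is zero:
0.883·133·(T − 241) + 0.748·2440·(T − 32.6) = 0
1942.6 T = 87802
T = 87802/1942.6 ≈ 45.20 °C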